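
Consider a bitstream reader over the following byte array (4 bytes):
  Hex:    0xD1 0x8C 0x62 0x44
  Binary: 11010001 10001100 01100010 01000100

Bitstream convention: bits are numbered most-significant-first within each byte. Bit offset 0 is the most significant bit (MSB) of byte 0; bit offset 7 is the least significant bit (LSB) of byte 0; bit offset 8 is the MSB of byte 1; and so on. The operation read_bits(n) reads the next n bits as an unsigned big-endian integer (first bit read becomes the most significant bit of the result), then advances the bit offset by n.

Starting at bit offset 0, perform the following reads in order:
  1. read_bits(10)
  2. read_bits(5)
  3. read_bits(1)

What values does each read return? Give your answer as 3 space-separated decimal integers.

Read 1: bits[0:10] width=10 -> value=838 (bin 1101000110); offset now 10 = byte 1 bit 2; 22 bits remain
Read 2: bits[10:15] width=5 -> value=6 (bin 00110); offset now 15 = byte 1 bit 7; 17 bits remain
Read 3: bits[15:16] width=1 -> value=0 (bin 0); offset now 16 = byte 2 bit 0; 16 bits remain

Answer: 838 6 0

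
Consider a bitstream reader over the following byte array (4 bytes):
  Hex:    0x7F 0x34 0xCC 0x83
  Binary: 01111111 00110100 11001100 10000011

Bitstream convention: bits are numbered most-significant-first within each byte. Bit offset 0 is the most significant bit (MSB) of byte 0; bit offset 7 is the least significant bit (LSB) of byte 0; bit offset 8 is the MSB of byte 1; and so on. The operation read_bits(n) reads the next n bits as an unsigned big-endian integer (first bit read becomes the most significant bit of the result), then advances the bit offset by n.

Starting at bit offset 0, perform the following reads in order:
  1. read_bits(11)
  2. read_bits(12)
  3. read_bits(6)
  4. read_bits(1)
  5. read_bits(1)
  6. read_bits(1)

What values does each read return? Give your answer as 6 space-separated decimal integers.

Read 1: bits[0:11] width=11 -> value=1017 (bin 01111111001); offset now 11 = byte 1 bit 3; 21 bits remain
Read 2: bits[11:23] width=12 -> value=2662 (bin 101001100110); offset now 23 = byte 2 bit 7; 9 bits remain
Read 3: bits[23:29] width=6 -> value=16 (bin 010000); offset now 29 = byte 3 bit 5; 3 bits remain
Read 4: bits[29:30] width=1 -> value=0 (bin 0); offset now 30 = byte 3 bit 6; 2 bits remain
Read 5: bits[30:31] width=1 -> value=1 (bin 1); offset now 31 = byte 3 bit 7; 1 bits remain
Read 6: bits[31:32] width=1 -> value=1 (bin 1); offset now 32 = byte 4 bit 0; 0 bits remain

Answer: 1017 2662 16 0 1 1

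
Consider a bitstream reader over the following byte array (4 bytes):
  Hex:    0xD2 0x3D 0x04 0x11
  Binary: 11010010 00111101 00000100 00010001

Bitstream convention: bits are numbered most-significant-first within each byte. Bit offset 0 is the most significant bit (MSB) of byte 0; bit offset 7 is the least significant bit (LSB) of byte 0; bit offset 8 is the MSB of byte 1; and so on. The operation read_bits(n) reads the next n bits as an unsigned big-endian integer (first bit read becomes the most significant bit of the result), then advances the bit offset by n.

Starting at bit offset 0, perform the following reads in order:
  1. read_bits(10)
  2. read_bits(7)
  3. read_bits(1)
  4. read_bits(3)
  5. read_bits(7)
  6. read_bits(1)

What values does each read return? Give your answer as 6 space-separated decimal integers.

Read 1: bits[0:10] width=10 -> value=840 (bin 1101001000); offset now 10 = byte 1 bit 2; 22 bits remain
Read 2: bits[10:17] width=7 -> value=122 (bin 1111010); offset now 17 = byte 2 bit 1; 15 bits remain
Read 3: bits[17:18] width=1 -> value=0 (bin 0); offset now 18 = byte 2 bit 2; 14 bits remain
Read 4: bits[18:21] width=3 -> value=0 (bin 000); offset now 21 = byte 2 bit 5; 11 bits remain
Read 5: bits[21:28] width=7 -> value=65 (bin 1000001); offset now 28 = byte 3 bit 4; 4 bits remain
Read 6: bits[28:29] width=1 -> value=0 (bin 0); offset now 29 = byte 3 bit 5; 3 bits remain

Answer: 840 122 0 0 65 0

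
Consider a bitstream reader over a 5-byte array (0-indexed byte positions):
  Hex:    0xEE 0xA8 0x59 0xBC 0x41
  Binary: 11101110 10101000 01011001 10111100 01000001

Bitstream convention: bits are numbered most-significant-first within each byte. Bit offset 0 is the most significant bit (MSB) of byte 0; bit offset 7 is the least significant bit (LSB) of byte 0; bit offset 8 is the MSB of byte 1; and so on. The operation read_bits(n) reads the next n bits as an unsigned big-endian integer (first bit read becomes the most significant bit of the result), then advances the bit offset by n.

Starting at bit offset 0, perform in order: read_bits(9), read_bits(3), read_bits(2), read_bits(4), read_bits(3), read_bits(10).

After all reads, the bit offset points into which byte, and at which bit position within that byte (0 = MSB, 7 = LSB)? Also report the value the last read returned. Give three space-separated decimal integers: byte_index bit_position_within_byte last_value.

Read 1: bits[0:9] width=9 -> value=477 (bin 111011101); offset now 9 = byte 1 bit 1; 31 bits remain
Read 2: bits[9:12] width=3 -> value=2 (bin 010); offset now 12 = byte 1 bit 4; 28 bits remain
Read 3: bits[12:14] width=2 -> value=2 (bin 10); offset now 14 = byte 1 bit 6; 26 bits remain
Read 4: bits[14:18] width=4 -> value=1 (bin 0001); offset now 18 = byte 2 bit 2; 22 bits remain
Read 5: bits[18:21] width=3 -> value=3 (bin 011); offset now 21 = byte 2 bit 5; 19 bits remain
Read 6: bits[21:31] width=10 -> value=222 (bin 0011011110); offset now 31 = byte 3 bit 7; 9 bits remain

Answer: 3 7 222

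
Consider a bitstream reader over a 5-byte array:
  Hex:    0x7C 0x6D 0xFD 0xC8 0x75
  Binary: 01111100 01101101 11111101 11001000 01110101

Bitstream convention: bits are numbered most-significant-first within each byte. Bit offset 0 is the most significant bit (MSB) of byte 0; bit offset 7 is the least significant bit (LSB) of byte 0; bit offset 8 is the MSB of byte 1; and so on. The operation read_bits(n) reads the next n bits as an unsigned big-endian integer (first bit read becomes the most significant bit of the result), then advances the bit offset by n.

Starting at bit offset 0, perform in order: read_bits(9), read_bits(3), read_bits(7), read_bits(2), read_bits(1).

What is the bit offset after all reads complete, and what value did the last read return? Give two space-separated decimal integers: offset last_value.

Read 1: bits[0:9] width=9 -> value=248 (bin 011111000); offset now 9 = byte 1 bit 1; 31 bits remain
Read 2: bits[9:12] width=3 -> value=6 (bin 110); offset now 12 = byte 1 bit 4; 28 bits remain
Read 3: bits[12:19] width=7 -> value=111 (bin 1101111); offset now 19 = byte 2 bit 3; 21 bits remain
Read 4: bits[19:21] width=2 -> value=3 (bin 11); offset now 21 = byte 2 bit 5; 19 bits remain
Read 5: bits[21:22] width=1 -> value=1 (bin 1); offset now 22 = byte 2 bit 6; 18 bits remain

Answer: 22 1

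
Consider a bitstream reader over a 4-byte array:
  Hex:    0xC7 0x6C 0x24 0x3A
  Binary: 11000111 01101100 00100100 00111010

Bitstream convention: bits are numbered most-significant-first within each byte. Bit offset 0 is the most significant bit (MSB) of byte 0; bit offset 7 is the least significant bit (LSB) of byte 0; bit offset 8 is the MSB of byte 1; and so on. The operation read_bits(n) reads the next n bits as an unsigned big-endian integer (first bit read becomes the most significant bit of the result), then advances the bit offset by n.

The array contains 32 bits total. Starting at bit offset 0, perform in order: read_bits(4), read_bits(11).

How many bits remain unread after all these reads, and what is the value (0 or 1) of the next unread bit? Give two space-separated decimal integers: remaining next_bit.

Read 1: bits[0:4] width=4 -> value=12 (bin 1100); offset now 4 = byte 0 bit 4; 28 bits remain
Read 2: bits[4:15] width=11 -> value=950 (bin 01110110110); offset now 15 = byte 1 bit 7; 17 bits remain

Answer: 17 0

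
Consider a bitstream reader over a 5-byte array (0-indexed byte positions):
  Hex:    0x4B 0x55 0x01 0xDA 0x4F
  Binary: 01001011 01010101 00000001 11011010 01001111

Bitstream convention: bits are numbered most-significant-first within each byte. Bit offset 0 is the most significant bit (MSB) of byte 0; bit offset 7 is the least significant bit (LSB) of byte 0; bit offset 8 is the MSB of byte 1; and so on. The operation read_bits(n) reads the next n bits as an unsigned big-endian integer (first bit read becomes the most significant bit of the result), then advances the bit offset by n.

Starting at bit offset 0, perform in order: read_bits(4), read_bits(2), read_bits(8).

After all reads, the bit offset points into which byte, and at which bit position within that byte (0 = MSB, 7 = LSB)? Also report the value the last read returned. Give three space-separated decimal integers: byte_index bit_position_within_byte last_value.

Read 1: bits[0:4] width=4 -> value=4 (bin 0100); offset now 4 = byte 0 bit 4; 36 bits remain
Read 2: bits[4:6] width=2 -> value=2 (bin 10); offset now 6 = byte 0 bit 6; 34 bits remain
Read 3: bits[6:14] width=8 -> value=213 (bin 11010101); offset now 14 = byte 1 bit 6; 26 bits remain

Answer: 1 6 213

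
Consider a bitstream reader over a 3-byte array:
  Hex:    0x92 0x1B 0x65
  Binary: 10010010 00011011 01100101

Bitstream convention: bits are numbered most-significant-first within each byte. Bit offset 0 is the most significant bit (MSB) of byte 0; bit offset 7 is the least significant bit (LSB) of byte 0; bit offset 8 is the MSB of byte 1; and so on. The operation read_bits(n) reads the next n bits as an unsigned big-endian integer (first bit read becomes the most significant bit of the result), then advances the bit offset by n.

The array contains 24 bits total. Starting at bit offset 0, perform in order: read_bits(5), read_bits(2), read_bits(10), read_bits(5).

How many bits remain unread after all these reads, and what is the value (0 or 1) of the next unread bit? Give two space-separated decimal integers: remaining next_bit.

Read 1: bits[0:5] width=5 -> value=18 (bin 10010); offset now 5 = byte 0 bit 5; 19 bits remain
Read 2: bits[5:7] width=2 -> value=1 (bin 01); offset now 7 = byte 0 bit 7; 17 bits remain
Read 3: bits[7:17] width=10 -> value=54 (bin 0000110110); offset now 17 = byte 2 bit 1; 7 bits remain
Read 4: bits[17:22] width=5 -> value=25 (bin 11001); offset now 22 = byte 2 bit 6; 2 bits remain

Answer: 2 0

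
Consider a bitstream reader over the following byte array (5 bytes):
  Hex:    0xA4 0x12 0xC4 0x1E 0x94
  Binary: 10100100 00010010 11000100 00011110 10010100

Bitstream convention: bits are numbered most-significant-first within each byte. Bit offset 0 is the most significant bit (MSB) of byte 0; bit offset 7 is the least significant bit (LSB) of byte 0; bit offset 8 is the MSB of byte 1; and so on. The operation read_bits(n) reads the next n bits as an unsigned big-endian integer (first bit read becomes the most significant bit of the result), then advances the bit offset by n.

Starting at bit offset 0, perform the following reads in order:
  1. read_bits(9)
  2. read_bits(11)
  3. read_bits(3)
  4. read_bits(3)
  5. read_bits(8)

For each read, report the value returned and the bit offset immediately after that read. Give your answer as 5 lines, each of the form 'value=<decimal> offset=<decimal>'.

Read 1: bits[0:9] width=9 -> value=328 (bin 101001000); offset now 9 = byte 1 bit 1; 31 bits remain
Read 2: bits[9:20] width=11 -> value=300 (bin 00100101100); offset now 20 = byte 2 bit 4; 20 bits remain
Read 3: bits[20:23] width=3 -> value=2 (bin 010); offset now 23 = byte 2 bit 7; 17 bits remain
Read 4: bits[23:26] width=3 -> value=0 (bin 000); offset now 26 = byte 3 bit 2; 14 bits remain
Read 5: bits[26:34] width=8 -> value=122 (bin 01111010); offset now 34 = byte 4 bit 2; 6 bits remain

Answer: value=328 offset=9
value=300 offset=20
value=2 offset=23
value=0 offset=26
value=122 offset=34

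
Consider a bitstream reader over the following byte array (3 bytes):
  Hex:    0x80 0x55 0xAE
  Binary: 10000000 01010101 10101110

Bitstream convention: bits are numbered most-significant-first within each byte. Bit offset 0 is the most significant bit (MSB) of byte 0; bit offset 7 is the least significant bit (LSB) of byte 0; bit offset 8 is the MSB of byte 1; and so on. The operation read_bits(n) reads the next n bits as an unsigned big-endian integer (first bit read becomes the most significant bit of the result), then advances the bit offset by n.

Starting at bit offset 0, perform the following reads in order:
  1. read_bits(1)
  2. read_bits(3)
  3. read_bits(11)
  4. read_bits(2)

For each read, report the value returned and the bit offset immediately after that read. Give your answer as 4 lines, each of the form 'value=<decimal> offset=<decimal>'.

Read 1: bits[0:1] width=1 -> value=1 (bin 1); offset now 1 = byte 0 bit 1; 23 bits remain
Read 2: bits[1:4] width=3 -> value=0 (bin 000); offset now 4 = byte 0 bit 4; 20 bits remain
Read 3: bits[4:15] width=11 -> value=42 (bin 00000101010); offset now 15 = byte 1 bit 7; 9 bits remain
Read 4: bits[15:17] width=2 -> value=3 (bin 11); offset now 17 = byte 2 bit 1; 7 bits remain

Answer: value=1 offset=1
value=0 offset=4
value=42 offset=15
value=3 offset=17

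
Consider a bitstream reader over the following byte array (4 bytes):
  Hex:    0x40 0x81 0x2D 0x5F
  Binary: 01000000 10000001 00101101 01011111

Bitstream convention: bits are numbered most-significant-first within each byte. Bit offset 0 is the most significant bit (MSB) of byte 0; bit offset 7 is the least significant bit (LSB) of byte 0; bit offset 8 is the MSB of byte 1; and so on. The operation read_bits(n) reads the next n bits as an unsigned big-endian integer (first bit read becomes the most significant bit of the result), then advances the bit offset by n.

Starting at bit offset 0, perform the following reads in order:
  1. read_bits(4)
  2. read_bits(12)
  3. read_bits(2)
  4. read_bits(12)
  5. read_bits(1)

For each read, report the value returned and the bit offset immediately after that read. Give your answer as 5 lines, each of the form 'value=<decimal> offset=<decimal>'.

Answer: value=4 offset=4
value=129 offset=16
value=0 offset=18
value=2903 offset=30
value=1 offset=31

Derivation:
Read 1: bits[0:4] width=4 -> value=4 (bin 0100); offset now 4 = byte 0 bit 4; 28 bits remain
Read 2: bits[4:16] width=12 -> value=129 (bin 000010000001); offset now 16 = byte 2 bit 0; 16 bits remain
Read 3: bits[16:18] width=2 -> value=0 (bin 00); offset now 18 = byte 2 bit 2; 14 bits remain
Read 4: bits[18:30] width=12 -> value=2903 (bin 101101010111); offset now 30 = byte 3 bit 6; 2 bits remain
Read 5: bits[30:31] width=1 -> value=1 (bin 1); offset now 31 = byte 3 bit 7; 1 bits remain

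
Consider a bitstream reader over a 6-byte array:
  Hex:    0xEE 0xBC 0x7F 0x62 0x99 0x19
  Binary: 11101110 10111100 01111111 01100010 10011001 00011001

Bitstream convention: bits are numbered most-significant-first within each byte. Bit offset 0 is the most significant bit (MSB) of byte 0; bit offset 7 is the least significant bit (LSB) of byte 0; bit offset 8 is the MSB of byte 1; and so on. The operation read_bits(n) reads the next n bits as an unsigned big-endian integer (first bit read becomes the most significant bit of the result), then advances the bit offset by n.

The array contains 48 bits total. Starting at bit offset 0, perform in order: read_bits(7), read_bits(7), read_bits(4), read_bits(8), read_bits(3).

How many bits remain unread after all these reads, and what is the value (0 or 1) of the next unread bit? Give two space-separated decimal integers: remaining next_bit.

Answer: 19 0

Derivation:
Read 1: bits[0:7] width=7 -> value=119 (bin 1110111); offset now 7 = byte 0 bit 7; 41 bits remain
Read 2: bits[7:14] width=7 -> value=47 (bin 0101111); offset now 14 = byte 1 bit 6; 34 bits remain
Read 3: bits[14:18] width=4 -> value=1 (bin 0001); offset now 18 = byte 2 bit 2; 30 bits remain
Read 4: bits[18:26] width=8 -> value=253 (bin 11111101); offset now 26 = byte 3 bit 2; 22 bits remain
Read 5: bits[26:29] width=3 -> value=4 (bin 100); offset now 29 = byte 3 bit 5; 19 bits remain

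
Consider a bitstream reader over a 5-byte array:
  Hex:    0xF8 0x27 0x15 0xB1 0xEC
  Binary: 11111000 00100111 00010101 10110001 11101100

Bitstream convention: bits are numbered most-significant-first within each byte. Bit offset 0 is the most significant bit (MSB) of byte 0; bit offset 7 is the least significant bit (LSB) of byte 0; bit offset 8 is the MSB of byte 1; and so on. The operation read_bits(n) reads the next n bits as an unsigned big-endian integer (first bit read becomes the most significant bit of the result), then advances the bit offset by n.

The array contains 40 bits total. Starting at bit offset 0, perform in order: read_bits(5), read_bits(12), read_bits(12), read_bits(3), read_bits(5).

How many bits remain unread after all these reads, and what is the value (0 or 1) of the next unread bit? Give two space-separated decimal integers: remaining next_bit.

Answer: 3 1

Derivation:
Read 1: bits[0:5] width=5 -> value=31 (bin 11111); offset now 5 = byte 0 bit 5; 35 bits remain
Read 2: bits[5:17] width=12 -> value=78 (bin 000001001110); offset now 17 = byte 2 bit 1; 23 bits remain
Read 3: bits[17:29] width=12 -> value=694 (bin 001010110110); offset now 29 = byte 3 bit 5; 11 bits remain
Read 4: bits[29:32] width=3 -> value=1 (bin 001); offset now 32 = byte 4 bit 0; 8 bits remain
Read 5: bits[32:37] width=5 -> value=29 (bin 11101); offset now 37 = byte 4 bit 5; 3 bits remain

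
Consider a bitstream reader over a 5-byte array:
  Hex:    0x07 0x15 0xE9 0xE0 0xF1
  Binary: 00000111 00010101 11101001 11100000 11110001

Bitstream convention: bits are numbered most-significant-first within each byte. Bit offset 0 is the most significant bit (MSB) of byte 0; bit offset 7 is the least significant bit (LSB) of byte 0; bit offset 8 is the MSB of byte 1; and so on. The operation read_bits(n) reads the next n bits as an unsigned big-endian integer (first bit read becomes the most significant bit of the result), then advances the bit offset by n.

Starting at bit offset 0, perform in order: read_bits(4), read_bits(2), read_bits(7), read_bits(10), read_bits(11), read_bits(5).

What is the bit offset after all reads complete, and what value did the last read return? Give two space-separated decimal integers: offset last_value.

Answer: 39 24

Derivation:
Read 1: bits[0:4] width=4 -> value=0 (bin 0000); offset now 4 = byte 0 bit 4; 36 bits remain
Read 2: bits[4:6] width=2 -> value=1 (bin 01); offset now 6 = byte 0 bit 6; 34 bits remain
Read 3: bits[6:13] width=7 -> value=98 (bin 1100010); offset now 13 = byte 1 bit 5; 27 bits remain
Read 4: bits[13:23] width=10 -> value=756 (bin 1011110100); offset now 23 = byte 2 bit 7; 17 bits remain
Read 5: bits[23:34] width=11 -> value=1923 (bin 11110000011); offset now 34 = byte 4 bit 2; 6 bits remain
Read 6: bits[34:39] width=5 -> value=24 (bin 11000); offset now 39 = byte 4 bit 7; 1 bits remain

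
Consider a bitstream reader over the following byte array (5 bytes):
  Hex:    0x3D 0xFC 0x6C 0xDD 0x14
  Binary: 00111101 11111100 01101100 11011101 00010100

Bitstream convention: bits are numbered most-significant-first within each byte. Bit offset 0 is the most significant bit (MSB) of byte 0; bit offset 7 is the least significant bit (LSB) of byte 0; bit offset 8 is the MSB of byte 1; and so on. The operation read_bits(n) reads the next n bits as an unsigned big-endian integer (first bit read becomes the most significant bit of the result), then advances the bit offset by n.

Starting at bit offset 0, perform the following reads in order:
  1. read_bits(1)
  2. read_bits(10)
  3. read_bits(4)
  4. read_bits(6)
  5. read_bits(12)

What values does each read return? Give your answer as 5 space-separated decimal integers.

Read 1: bits[0:1] width=1 -> value=0 (bin 0); offset now 1 = byte 0 bit 1; 39 bits remain
Read 2: bits[1:11] width=10 -> value=495 (bin 0111101111); offset now 11 = byte 1 bit 3; 29 bits remain
Read 3: bits[11:15] width=4 -> value=14 (bin 1110); offset now 15 = byte 1 bit 7; 25 bits remain
Read 4: bits[15:21] width=6 -> value=13 (bin 001101); offset now 21 = byte 2 bit 5; 19 bits remain
Read 5: bits[21:33] width=12 -> value=2490 (bin 100110111010); offset now 33 = byte 4 bit 1; 7 bits remain

Answer: 0 495 14 13 2490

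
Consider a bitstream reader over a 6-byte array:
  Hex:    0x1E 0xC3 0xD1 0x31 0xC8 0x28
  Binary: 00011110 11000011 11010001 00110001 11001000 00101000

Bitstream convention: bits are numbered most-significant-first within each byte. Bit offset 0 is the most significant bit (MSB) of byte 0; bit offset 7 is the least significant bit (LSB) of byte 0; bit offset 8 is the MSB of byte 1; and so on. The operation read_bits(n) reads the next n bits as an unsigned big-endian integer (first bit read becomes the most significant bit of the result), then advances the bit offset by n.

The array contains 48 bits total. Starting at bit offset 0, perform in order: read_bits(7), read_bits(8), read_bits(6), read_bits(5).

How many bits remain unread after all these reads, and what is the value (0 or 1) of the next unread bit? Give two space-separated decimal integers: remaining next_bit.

Read 1: bits[0:7] width=7 -> value=15 (bin 0001111); offset now 7 = byte 0 bit 7; 41 bits remain
Read 2: bits[7:15] width=8 -> value=97 (bin 01100001); offset now 15 = byte 1 bit 7; 33 bits remain
Read 3: bits[15:21] width=6 -> value=58 (bin 111010); offset now 21 = byte 2 bit 5; 27 bits remain
Read 4: bits[21:26] width=5 -> value=4 (bin 00100); offset now 26 = byte 3 bit 2; 22 bits remain

Answer: 22 1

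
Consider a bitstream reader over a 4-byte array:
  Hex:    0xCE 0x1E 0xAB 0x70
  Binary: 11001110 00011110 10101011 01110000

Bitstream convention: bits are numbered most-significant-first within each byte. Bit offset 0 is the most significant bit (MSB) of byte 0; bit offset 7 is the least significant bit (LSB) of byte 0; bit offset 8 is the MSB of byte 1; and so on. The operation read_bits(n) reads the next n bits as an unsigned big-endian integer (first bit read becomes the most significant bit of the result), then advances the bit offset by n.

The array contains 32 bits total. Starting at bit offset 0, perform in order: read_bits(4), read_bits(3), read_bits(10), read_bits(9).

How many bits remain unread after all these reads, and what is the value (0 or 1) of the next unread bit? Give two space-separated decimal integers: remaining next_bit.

Answer: 6 1

Derivation:
Read 1: bits[0:4] width=4 -> value=12 (bin 1100); offset now 4 = byte 0 bit 4; 28 bits remain
Read 2: bits[4:7] width=3 -> value=7 (bin 111); offset now 7 = byte 0 bit 7; 25 bits remain
Read 3: bits[7:17] width=10 -> value=61 (bin 0000111101); offset now 17 = byte 2 bit 1; 15 bits remain
Read 4: bits[17:26] width=9 -> value=173 (bin 010101101); offset now 26 = byte 3 bit 2; 6 bits remain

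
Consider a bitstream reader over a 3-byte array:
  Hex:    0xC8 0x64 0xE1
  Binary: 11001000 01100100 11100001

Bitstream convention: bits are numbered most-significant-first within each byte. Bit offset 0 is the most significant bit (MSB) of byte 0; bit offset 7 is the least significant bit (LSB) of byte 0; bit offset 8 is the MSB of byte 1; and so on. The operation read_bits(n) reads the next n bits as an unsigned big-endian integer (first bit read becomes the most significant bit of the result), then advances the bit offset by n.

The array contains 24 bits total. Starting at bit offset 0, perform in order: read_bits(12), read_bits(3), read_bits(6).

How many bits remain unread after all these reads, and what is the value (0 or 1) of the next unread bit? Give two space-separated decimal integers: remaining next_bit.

Read 1: bits[0:12] width=12 -> value=3206 (bin 110010000110); offset now 12 = byte 1 bit 4; 12 bits remain
Read 2: bits[12:15] width=3 -> value=2 (bin 010); offset now 15 = byte 1 bit 7; 9 bits remain
Read 3: bits[15:21] width=6 -> value=28 (bin 011100); offset now 21 = byte 2 bit 5; 3 bits remain

Answer: 3 0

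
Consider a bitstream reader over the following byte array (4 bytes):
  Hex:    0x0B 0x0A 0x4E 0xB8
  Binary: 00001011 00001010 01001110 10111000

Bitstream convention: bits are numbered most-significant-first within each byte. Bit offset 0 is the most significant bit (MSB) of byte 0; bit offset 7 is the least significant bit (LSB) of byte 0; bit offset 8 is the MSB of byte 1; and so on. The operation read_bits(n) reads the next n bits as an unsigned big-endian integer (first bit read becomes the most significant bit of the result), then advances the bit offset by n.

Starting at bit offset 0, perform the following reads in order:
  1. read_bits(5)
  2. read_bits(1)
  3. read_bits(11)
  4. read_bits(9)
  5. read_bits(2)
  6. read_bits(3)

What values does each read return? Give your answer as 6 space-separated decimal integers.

Read 1: bits[0:5] width=5 -> value=1 (bin 00001); offset now 5 = byte 0 bit 5; 27 bits remain
Read 2: bits[5:6] width=1 -> value=0 (bin 0); offset now 6 = byte 0 bit 6; 26 bits remain
Read 3: bits[6:17] width=11 -> value=1556 (bin 11000010100); offset now 17 = byte 2 bit 1; 15 bits remain
Read 4: bits[17:26] width=9 -> value=314 (bin 100111010); offset now 26 = byte 3 bit 2; 6 bits remain
Read 5: bits[26:28] width=2 -> value=3 (bin 11); offset now 28 = byte 3 bit 4; 4 bits remain
Read 6: bits[28:31] width=3 -> value=4 (bin 100); offset now 31 = byte 3 bit 7; 1 bits remain

Answer: 1 0 1556 314 3 4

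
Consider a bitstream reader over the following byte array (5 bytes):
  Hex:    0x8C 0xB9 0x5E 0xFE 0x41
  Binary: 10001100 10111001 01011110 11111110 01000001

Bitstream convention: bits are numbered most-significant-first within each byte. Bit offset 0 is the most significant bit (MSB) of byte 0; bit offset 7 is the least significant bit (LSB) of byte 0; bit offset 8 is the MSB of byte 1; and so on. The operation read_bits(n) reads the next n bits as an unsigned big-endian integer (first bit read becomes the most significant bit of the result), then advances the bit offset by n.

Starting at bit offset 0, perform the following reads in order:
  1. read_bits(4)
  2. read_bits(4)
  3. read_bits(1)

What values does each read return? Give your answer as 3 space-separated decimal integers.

Answer: 8 12 1

Derivation:
Read 1: bits[0:4] width=4 -> value=8 (bin 1000); offset now 4 = byte 0 bit 4; 36 bits remain
Read 2: bits[4:8] width=4 -> value=12 (bin 1100); offset now 8 = byte 1 bit 0; 32 bits remain
Read 3: bits[8:9] width=1 -> value=1 (bin 1); offset now 9 = byte 1 bit 1; 31 bits remain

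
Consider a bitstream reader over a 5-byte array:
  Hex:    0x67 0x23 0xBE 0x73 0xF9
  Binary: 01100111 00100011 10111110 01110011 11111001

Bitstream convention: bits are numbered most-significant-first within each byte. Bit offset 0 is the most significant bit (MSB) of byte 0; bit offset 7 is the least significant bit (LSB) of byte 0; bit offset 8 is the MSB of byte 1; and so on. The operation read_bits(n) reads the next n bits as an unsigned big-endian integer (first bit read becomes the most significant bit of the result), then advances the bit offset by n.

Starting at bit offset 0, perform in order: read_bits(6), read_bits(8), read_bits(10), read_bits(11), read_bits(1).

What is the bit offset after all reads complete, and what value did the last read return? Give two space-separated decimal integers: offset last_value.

Answer: 36 1

Derivation:
Read 1: bits[0:6] width=6 -> value=25 (bin 011001); offset now 6 = byte 0 bit 6; 34 bits remain
Read 2: bits[6:14] width=8 -> value=200 (bin 11001000); offset now 14 = byte 1 bit 6; 26 bits remain
Read 3: bits[14:24] width=10 -> value=958 (bin 1110111110); offset now 24 = byte 3 bit 0; 16 bits remain
Read 4: bits[24:35] width=11 -> value=927 (bin 01110011111); offset now 35 = byte 4 bit 3; 5 bits remain
Read 5: bits[35:36] width=1 -> value=1 (bin 1); offset now 36 = byte 4 bit 4; 4 bits remain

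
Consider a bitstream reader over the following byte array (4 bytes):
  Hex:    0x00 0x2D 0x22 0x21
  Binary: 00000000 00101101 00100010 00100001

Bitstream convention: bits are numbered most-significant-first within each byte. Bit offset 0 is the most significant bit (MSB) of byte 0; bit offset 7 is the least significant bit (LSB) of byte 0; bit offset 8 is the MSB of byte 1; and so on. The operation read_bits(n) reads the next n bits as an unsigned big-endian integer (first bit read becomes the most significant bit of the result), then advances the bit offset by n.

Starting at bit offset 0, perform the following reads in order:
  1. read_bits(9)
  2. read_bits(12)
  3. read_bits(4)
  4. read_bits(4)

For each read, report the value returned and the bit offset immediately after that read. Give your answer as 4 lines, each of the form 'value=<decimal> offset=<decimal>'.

Read 1: bits[0:9] width=9 -> value=0 (bin 000000000); offset now 9 = byte 1 bit 1; 23 bits remain
Read 2: bits[9:21] width=12 -> value=1444 (bin 010110100100); offset now 21 = byte 2 bit 5; 11 bits remain
Read 3: bits[21:25] width=4 -> value=4 (bin 0100); offset now 25 = byte 3 bit 1; 7 bits remain
Read 4: bits[25:29] width=4 -> value=4 (bin 0100); offset now 29 = byte 3 bit 5; 3 bits remain

Answer: value=0 offset=9
value=1444 offset=21
value=4 offset=25
value=4 offset=29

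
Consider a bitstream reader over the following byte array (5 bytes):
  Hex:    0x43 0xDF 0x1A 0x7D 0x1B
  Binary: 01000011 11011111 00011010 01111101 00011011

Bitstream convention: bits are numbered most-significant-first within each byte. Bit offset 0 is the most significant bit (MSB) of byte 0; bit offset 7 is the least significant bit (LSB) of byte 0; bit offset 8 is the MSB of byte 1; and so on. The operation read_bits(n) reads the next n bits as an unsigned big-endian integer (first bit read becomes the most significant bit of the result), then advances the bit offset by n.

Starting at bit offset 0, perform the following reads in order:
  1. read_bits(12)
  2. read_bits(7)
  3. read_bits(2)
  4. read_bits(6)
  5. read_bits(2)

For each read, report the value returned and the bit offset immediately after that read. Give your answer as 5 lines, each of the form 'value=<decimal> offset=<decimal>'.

Read 1: bits[0:12] width=12 -> value=1085 (bin 010000111101); offset now 12 = byte 1 bit 4; 28 bits remain
Read 2: bits[12:19] width=7 -> value=120 (bin 1111000); offset now 19 = byte 2 bit 3; 21 bits remain
Read 3: bits[19:21] width=2 -> value=3 (bin 11); offset now 21 = byte 2 bit 5; 19 bits remain
Read 4: bits[21:27] width=6 -> value=19 (bin 010011); offset now 27 = byte 3 bit 3; 13 bits remain
Read 5: bits[27:29] width=2 -> value=3 (bin 11); offset now 29 = byte 3 bit 5; 11 bits remain

Answer: value=1085 offset=12
value=120 offset=19
value=3 offset=21
value=19 offset=27
value=3 offset=29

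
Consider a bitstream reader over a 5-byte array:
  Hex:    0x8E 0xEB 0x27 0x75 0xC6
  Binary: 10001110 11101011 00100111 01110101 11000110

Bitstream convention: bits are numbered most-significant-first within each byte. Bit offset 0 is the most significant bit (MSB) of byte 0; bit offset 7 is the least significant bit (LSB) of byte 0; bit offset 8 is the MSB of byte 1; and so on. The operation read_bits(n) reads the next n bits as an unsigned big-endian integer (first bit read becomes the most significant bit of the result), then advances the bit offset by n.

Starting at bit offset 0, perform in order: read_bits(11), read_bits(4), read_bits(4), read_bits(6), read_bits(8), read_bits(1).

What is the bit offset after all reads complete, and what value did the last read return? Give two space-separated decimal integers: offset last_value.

Read 1: bits[0:11] width=11 -> value=1143 (bin 10001110111); offset now 11 = byte 1 bit 3; 29 bits remain
Read 2: bits[11:15] width=4 -> value=5 (bin 0101); offset now 15 = byte 1 bit 7; 25 bits remain
Read 3: bits[15:19] width=4 -> value=9 (bin 1001); offset now 19 = byte 2 bit 3; 21 bits remain
Read 4: bits[19:25] width=6 -> value=14 (bin 001110); offset now 25 = byte 3 bit 1; 15 bits remain
Read 5: bits[25:33] width=8 -> value=235 (bin 11101011); offset now 33 = byte 4 bit 1; 7 bits remain
Read 6: bits[33:34] width=1 -> value=1 (bin 1); offset now 34 = byte 4 bit 2; 6 bits remain

Answer: 34 1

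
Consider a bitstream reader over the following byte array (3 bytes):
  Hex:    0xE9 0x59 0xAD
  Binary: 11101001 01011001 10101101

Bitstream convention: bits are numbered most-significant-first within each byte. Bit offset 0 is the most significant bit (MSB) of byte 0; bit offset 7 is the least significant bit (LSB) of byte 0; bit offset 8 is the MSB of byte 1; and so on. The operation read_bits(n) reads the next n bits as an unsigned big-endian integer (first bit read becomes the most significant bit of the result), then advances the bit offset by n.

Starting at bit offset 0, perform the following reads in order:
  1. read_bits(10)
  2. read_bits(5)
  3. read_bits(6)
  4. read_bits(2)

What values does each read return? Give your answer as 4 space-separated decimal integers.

Answer: 933 12 53 2

Derivation:
Read 1: bits[0:10] width=10 -> value=933 (bin 1110100101); offset now 10 = byte 1 bit 2; 14 bits remain
Read 2: bits[10:15] width=5 -> value=12 (bin 01100); offset now 15 = byte 1 bit 7; 9 bits remain
Read 3: bits[15:21] width=6 -> value=53 (bin 110101); offset now 21 = byte 2 bit 5; 3 bits remain
Read 4: bits[21:23] width=2 -> value=2 (bin 10); offset now 23 = byte 2 bit 7; 1 bits remain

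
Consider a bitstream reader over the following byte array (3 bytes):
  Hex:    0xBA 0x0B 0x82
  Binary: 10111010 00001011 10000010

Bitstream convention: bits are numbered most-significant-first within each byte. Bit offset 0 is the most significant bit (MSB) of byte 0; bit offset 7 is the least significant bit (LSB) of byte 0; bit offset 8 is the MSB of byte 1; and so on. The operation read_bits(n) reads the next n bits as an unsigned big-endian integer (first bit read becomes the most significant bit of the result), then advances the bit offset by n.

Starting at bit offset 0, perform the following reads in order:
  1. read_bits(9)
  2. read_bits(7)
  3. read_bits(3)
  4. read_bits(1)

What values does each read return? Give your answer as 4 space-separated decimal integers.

Answer: 372 11 4 0

Derivation:
Read 1: bits[0:9] width=9 -> value=372 (bin 101110100); offset now 9 = byte 1 bit 1; 15 bits remain
Read 2: bits[9:16] width=7 -> value=11 (bin 0001011); offset now 16 = byte 2 bit 0; 8 bits remain
Read 3: bits[16:19] width=3 -> value=4 (bin 100); offset now 19 = byte 2 bit 3; 5 bits remain
Read 4: bits[19:20] width=1 -> value=0 (bin 0); offset now 20 = byte 2 bit 4; 4 bits remain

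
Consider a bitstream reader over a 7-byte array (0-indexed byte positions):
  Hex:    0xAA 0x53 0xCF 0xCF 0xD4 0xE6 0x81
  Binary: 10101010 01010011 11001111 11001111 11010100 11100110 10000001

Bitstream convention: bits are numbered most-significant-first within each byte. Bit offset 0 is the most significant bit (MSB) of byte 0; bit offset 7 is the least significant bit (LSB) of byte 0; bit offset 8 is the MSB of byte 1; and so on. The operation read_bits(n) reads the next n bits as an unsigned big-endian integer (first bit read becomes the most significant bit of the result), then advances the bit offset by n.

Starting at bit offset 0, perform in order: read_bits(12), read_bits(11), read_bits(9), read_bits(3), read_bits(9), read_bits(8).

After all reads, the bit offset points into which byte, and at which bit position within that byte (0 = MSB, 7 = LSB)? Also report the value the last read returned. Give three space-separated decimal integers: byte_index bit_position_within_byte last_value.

Answer: 6 4 104

Derivation:
Read 1: bits[0:12] width=12 -> value=2725 (bin 101010100101); offset now 12 = byte 1 bit 4; 44 bits remain
Read 2: bits[12:23] width=11 -> value=487 (bin 00111100111); offset now 23 = byte 2 bit 7; 33 bits remain
Read 3: bits[23:32] width=9 -> value=463 (bin 111001111); offset now 32 = byte 4 bit 0; 24 bits remain
Read 4: bits[32:35] width=3 -> value=6 (bin 110); offset now 35 = byte 4 bit 3; 21 bits remain
Read 5: bits[35:44] width=9 -> value=334 (bin 101001110); offset now 44 = byte 5 bit 4; 12 bits remain
Read 6: bits[44:52] width=8 -> value=104 (bin 01101000); offset now 52 = byte 6 bit 4; 4 bits remain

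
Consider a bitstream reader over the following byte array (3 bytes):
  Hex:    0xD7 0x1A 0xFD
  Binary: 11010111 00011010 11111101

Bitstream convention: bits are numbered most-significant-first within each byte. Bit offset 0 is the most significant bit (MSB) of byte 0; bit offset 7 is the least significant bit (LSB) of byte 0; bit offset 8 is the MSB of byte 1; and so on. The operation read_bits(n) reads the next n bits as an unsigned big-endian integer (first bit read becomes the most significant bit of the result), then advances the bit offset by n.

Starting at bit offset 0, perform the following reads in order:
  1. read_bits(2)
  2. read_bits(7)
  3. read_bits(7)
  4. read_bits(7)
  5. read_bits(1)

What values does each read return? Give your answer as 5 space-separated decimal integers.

Answer: 3 46 26 126 1

Derivation:
Read 1: bits[0:2] width=2 -> value=3 (bin 11); offset now 2 = byte 0 bit 2; 22 bits remain
Read 2: bits[2:9] width=7 -> value=46 (bin 0101110); offset now 9 = byte 1 bit 1; 15 bits remain
Read 3: bits[9:16] width=7 -> value=26 (bin 0011010); offset now 16 = byte 2 bit 0; 8 bits remain
Read 4: bits[16:23] width=7 -> value=126 (bin 1111110); offset now 23 = byte 2 bit 7; 1 bits remain
Read 5: bits[23:24] width=1 -> value=1 (bin 1); offset now 24 = byte 3 bit 0; 0 bits remain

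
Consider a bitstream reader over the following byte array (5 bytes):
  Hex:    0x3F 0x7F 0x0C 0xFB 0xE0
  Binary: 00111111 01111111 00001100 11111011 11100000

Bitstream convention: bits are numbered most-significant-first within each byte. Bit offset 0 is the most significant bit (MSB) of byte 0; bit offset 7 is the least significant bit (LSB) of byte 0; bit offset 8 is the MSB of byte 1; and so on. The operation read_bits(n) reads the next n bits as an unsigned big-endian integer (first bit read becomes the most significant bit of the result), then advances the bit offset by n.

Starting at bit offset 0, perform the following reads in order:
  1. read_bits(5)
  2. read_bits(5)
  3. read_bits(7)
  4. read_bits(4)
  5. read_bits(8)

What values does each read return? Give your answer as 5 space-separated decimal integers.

Answer: 7 29 126 1 159

Derivation:
Read 1: bits[0:5] width=5 -> value=7 (bin 00111); offset now 5 = byte 0 bit 5; 35 bits remain
Read 2: bits[5:10] width=5 -> value=29 (bin 11101); offset now 10 = byte 1 bit 2; 30 bits remain
Read 3: bits[10:17] width=7 -> value=126 (bin 1111110); offset now 17 = byte 2 bit 1; 23 bits remain
Read 4: bits[17:21] width=4 -> value=1 (bin 0001); offset now 21 = byte 2 bit 5; 19 bits remain
Read 5: bits[21:29] width=8 -> value=159 (bin 10011111); offset now 29 = byte 3 bit 5; 11 bits remain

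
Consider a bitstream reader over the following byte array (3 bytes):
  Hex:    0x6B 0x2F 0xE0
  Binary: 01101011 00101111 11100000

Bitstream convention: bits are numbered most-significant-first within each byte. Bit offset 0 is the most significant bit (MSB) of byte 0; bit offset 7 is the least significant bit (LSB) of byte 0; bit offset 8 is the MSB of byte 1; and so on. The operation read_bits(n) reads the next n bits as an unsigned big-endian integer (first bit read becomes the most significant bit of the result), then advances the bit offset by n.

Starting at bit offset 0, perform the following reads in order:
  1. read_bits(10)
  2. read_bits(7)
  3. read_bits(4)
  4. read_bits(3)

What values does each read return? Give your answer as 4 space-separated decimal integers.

Read 1: bits[0:10] width=10 -> value=428 (bin 0110101100); offset now 10 = byte 1 bit 2; 14 bits remain
Read 2: bits[10:17] width=7 -> value=95 (bin 1011111); offset now 17 = byte 2 bit 1; 7 bits remain
Read 3: bits[17:21] width=4 -> value=12 (bin 1100); offset now 21 = byte 2 bit 5; 3 bits remain
Read 4: bits[21:24] width=3 -> value=0 (bin 000); offset now 24 = byte 3 bit 0; 0 bits remain

Answer: 428 95 12 0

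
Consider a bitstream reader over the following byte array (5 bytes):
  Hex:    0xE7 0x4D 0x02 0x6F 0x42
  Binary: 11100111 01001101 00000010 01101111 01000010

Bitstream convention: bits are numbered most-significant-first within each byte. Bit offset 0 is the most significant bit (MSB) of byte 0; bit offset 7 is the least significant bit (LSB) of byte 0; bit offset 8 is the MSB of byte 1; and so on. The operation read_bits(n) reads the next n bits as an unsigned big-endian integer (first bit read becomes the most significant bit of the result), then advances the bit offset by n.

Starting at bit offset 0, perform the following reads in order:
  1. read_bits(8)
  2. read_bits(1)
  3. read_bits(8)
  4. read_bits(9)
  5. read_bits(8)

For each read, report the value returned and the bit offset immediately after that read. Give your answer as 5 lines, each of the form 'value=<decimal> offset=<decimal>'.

Read 1: bits[0:8] width=8 -> value=231 (bin 11100111); offset now 8 = byte 1 bit 0; 32 bits remain
Read 2: bits[8:9] width=1 -> value=0 (bin 0); offset now 9 = byte 1 bit 1; 31 bits remain
Read 3: bits[9:17] width=8 -> value=154 (bin 10011010); offset now 17 = byte 2 bit 1; 23 bits remain
Read 4: bits[17:26] width=9 -> value=9 (bin 000001001); offset now 26 = byte 3 bit 2; 14 bits remain
Read 5: bits[26:34] width=8 -> value=189 (bin 10111101); offset now 34 = byte 4 bit 2; 6 bits remain

Answer: value=231 offset=8
value=0 offset=9
value=154 offset=17
value=9 offset=26
value=189 offset=34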